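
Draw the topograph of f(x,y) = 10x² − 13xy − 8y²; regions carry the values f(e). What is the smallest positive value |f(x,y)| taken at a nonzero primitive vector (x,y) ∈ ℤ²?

descent: ρ → (-8,13,10)  [lands on river]
river: ρ → (10,7,-11)
river: ρ → (-11,15,6)
river: ρ → (6,21,-2)
river: ρ → (-2,19,16)
river: ρ → (16,13,-5)
river: ρ → (-5,17,10)
river: ρ → (10,3,-12)
river: ρ → (-12,21,1)
river: ρ → (1,21,-12)
river: ρ → (-12,3,10)
river: ρ → (10,17,-5)
river: ρ → (-5,13,16)
river: ρ → (16,19,-2)
river: ρ → (-2,21,6)
river: ρ → (6,15,-11)
river: ρ → (-11,7,10)
river: ρ → (10,13,-8)
river: ρ → (-8,19,4)
river: ρ → (4,21,-3)
river: ρ → (-3,21,4)
river: ρ → (4,19,-8)
closes: descent 1, river 22
min |a| on river = 1

1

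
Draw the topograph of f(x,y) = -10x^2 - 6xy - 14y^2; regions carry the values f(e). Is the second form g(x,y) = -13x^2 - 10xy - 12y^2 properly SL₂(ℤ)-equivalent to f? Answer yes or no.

D₁ = -524, D₂ = -524
f is negative-definite; reduce −f:
−f: reduced (well bottom): (10,6,14) with a≤c, −a<b≤a
flip sign back: reduced form of f is (-10,-6,-14)
g is negative-definite; reduce −g:
−g: flip: (13,10,12)→(12,-10,13)
−g: reduced (well bottom): (12,-10,13) with a≤c, −a<b≤a
flip sign back: reduced form of g is (-12,10,-13)
reduced forms (-10, -6, -14) vs (-12, 10, -13) ⇒ inequivalent

no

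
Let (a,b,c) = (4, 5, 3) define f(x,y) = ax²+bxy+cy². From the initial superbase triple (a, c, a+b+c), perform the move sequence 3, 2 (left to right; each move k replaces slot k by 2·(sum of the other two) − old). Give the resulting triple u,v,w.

start (4,3,12) = (f(1,0),f(0,1),f(1,1))
replace slot 3: 2·(4+3) − 12 = 2 → (4,3,2)
replace slot 2: 2·(4+2) − 3 = 9 → (4,9,2)

4,9,2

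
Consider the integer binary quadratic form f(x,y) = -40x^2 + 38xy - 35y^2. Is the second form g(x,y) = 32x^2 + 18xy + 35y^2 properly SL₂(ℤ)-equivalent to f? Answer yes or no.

D₁ = -4156, D₂ = -4156
f is negative-definite; reduce −f:
−f: flip: (40,-38,35)→(35,38,40)
−f: translate: b→-32 (≡38 mod 70), so (35,38,40)→(35,-32,37)
−f: reduced (well bottom): (35,-32,37) with a≤c, −a<b≤a
flip sign back: reduced form of f is (-35,32,-37)
g: reduced (well bottom): (32,18,35) with a≤c, −a<b≤a
reduced forms (-35, 32, -37) vs (32, 18, 35) ⇒ inequivalent

no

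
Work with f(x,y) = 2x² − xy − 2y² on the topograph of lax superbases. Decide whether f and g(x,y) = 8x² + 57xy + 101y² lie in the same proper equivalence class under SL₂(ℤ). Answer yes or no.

D₁ = 17, D₂ = 17
river cycle of f (length 6): (-2, 1, 2), (2, 3, -1), (-1, 3, 2), (2, 1, -2), (-2, 3, 1), (1, 3, -2)
river cycle of g (length 6): (1, 3, -2), (-2, 1, 2), (2, 3, -1), (-1, 3, 2), (2, 1, -2), (-2, 3, 1)
cycles coincide ⇒ equivalent

yes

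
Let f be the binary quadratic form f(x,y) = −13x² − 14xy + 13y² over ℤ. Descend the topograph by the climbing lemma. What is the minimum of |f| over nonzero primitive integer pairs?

descent: ρ → (13,14,-13)  [lands on river]
river: ρ → (-13,12,14)
river: ρ → (14,16,-11)
river: ρ → (-11,28,2)
river: ρ → (2,28,-11)
river: ρ → (-11,16,14)
river: ρ → (14,12,-13)
river: ρ → (-13,14,13)
river: ρ → (13,12,-14)
river: ρ → (-14,16,11)
river: ρ → (11,28,-2)
river: ρ → (-2,28,11)
river: ρ → (11,16,-14)
river: ρ → (-14,12,13)
closes: descent 1, river 14
min |a| on river = 2

2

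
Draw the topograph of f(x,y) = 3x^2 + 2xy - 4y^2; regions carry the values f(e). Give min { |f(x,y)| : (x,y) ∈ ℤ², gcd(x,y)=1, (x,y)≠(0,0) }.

river: ρ → (-4,6,1)
river: ρ → (1,6,-4)
river: ρ → (-4,2,3)
river: ρ → (3,4,-3)
river: ρ → (-3,2,4)
river: ρ → (4,6,-1)
river: ρ → (-1,6,4)
river: ρ → (4,2,-3)
river: ρ → (-3,4,3)
river: ρ → (3,2,-4)
closes: descent 0, river 10
min |a| on river = 1

1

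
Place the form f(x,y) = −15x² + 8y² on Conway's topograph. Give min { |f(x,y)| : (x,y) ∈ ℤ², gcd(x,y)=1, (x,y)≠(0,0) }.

descent: ρ → (8,16,-7)  [lands on river]
river: ρ → (-7,12,12)
river: ρ → (12,12,-7)
river: ρ → (-7,16,8)
closes: descent 1, river 4
min |a| on river = 7

7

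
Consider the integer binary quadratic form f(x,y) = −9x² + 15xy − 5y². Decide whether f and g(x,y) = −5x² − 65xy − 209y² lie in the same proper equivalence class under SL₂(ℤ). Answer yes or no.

D₁ = 45, D₂ = 45
river cycle of f (length 2): (-5, 5, 1), (1, 5, -5)
river cycle of g (length 2): (-5, 5, 1), (1, 5, -5)
cycles coincide ⇒ equivalent

yes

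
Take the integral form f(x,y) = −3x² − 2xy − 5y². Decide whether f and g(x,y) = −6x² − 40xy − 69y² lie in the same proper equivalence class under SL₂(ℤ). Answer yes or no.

D₁ = -56, D₂ = -56
f is negative-definite; reduce −f:
−f: reduced (well bottom): (3,2,5) with a≤c, −a<b≤a
flip sign back: reduced form of f is (-3,-2,-5)
g is negative-definite; reduce −g:
−g: translate: b→4 (≡40 mod 12), so (6,40,69)→(6,4,3)
−g: flip: (6,4,3)→(3,-4,6)
−g: translate: b→2 (≡-4 mod 6), so (3,-4,6)→(3,2,5)
−g: reduced (well bottom): (3,2,5) with a≤c, −a<b≤a
flip sign back: reduced form of g is (-3,-2,-5)
reduced forms (-3, -2, -5) vs (-3, -2, -5) ⇒ equivalent

yes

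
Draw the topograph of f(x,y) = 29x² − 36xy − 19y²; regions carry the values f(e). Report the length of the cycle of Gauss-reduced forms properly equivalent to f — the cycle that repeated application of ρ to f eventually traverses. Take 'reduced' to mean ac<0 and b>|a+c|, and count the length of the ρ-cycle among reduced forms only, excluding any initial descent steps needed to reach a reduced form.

D = 3500, ⌊√D⌋ = 59
descent: ρ → (-19,36,29)  [lands on river]
river: ρ → (29,22,-26)
river: ρ → (-26,30,25)
river: ρ → (25,20,-31)
river: ρ → (-31,42,14)
river: ρ → (14,42,-31)
river: ρ → (-31,20,25)
river: ρ → (25,30,-26)
river: ρ → (-26,22,29)
river: ρ → (29,36,-19)
river: ρ → (-19,40,25)
river: ρ → (25,10,-34)
river: ρ → (-34,58,1)
river: ρ → (1,58,-34)
river: ρ → (-34,10,25)
river: ρ → (25,40,-19)
ρ-cycle length = 16 (tail of 1 descent step not counted)

16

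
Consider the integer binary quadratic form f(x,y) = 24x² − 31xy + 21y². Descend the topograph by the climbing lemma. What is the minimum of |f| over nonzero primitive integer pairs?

translate: b→17 (≡-31 mod 48), so (24,-31,21)→(24,17,14)
flip: (24,17,14)→(14,-17,24)
translate: b→11 (≡-17 mod 28), so (14,-17,24)→(14,11,21)
reduced (well bottom): (14,11,21) with a≤c, −a<b≤a
well minimum = a = 14

14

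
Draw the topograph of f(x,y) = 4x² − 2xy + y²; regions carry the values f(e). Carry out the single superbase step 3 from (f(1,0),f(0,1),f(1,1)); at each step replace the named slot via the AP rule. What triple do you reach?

start (4,1,3) = (f(1,0),f(0,1),f(1,1))
replace slot 3: 2·(4+1) − 3 = 7 → (4,1,7)

4,1,7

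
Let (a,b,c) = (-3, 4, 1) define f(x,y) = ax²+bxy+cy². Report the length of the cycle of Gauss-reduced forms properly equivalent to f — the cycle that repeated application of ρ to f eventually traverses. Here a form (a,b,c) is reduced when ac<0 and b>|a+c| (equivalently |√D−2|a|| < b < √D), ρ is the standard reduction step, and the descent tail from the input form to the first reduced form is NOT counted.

D = 28, ⌊√D⌋ = 5
river: ρ → (1,4,-3)
river: ρ → (-3,2,2)
river: ρ → (2,2,-3)
river: ρ → (-3,4,1)
ρ-cycle length = 4 (tail of 0 descent steps not counted)

4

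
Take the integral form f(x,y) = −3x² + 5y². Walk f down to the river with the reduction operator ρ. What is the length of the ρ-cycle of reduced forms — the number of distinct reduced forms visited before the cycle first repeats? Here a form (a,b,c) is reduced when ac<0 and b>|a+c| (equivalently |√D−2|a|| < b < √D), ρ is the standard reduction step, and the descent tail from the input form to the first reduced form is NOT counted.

D = 60, ⌊√D⌋ = 7
descent: ρ → (5,0,-3)
descent: ρ → (-3,6,2)  [lands on river]
river: ρ → (2,6,-3)
ρ-cycle length = 2 (tail of 2 descent steps not counted)

2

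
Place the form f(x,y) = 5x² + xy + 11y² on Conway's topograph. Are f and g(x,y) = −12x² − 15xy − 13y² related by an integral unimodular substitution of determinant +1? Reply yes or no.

D₁ = -219, D₂ = -399
discriminants differ ⇒ not SL₂(ℤ)-equivalent

no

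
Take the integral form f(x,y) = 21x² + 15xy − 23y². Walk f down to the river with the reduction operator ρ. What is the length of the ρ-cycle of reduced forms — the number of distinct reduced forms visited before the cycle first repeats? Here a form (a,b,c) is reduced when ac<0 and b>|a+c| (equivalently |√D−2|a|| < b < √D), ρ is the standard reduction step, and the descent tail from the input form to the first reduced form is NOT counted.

D = 2157, ⌊√D⌋ = 46
river: ρ → (-23,31,13)
river: ρ → (13,21,-33)
river: ρ → (-33,45,1)
river: ρ → (1,45,-33)
river: ρ → (-33,21,13)
river: ρ → (13,31,-23)
river: ρ → (-23,15,21)
river: ρ → (21,27,-17)
river: ρ → (-17,41,7)
river: ρ → (7,43,-11)
river: ρ → (-11,45,3)
river: ρ → (3,45,-11)
river: ρ → (-11,43,7)
river: ρ → (7,41,-17)
river: ρ → (-17,27,21)
river: ρ → (21,15,-23)
ρ-cycle length = 16 (tail of 0 descent steps not counted)

16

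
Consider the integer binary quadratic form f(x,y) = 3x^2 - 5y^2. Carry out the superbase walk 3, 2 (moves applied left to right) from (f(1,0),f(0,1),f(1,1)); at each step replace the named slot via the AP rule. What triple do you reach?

start (3,-5,-2) = (f(1,0),f(0,1),f(1,1))
replace slot 3: 2·(3+(-5)) − (-2) = -2 → (3,-5,-2)
replace slot 2: 2·(3+(-2)) − (-5) = 7 → (3,7,-2)

3,7,-2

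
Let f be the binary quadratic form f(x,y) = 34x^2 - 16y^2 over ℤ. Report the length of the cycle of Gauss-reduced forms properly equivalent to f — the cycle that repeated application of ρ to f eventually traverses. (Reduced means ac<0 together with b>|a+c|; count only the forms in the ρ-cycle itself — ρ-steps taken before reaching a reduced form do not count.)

D = 2176, ⌊√D⌋ = 46
descent: ρ → (-16,32,18)  [lands on river]
river: ρ → (18,40,-8)
river: ρ → (-8,40,18)
river: ρ → (18,32,-16)
ρ-cycle length = 4 (tail of 1 descent step not counted)

4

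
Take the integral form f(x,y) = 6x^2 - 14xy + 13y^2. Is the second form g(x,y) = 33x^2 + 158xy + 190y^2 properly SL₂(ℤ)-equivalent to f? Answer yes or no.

D₁ = -116, D₂ = -116
f: translate: b→-2 (≡-14 mod 12), so (6,-14,13)→(6,-2,5)
f: flip: (6,-2,5)→(5,2,6)
f: reduced (well bottom): (5,2,6) with a≤c, −a<b≤a
g: translate: b→26 (≡158 mod 66), so (33,158,190)→(33,26,6)
g: flip: (33,26,6)→(6,-26,33)
g: translate: b→-2 (≡-26 mod 12), so (6,-26,33)→(6,-2,5)
g: flip: (6,-2,5)→(5,2,6)
g: reduced (well bottom): (5,2,6) with a≤c, −a<b≤a
reduced forms (5, 2, 6) vs (5, 2, 6) ⇒ equivalent

yes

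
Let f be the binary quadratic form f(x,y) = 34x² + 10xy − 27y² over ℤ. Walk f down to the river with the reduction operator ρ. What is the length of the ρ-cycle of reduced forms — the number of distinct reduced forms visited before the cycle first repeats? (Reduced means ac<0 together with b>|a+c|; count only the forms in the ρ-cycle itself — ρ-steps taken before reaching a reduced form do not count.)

D = 3772, ⌊√D⌋ = 61
river: ρ → (-27,44,17)
river: ρ → (17,58,-6)
river: ρ → (-6,50,53)
river: ρ → (53,56,-3)
river: ρ → (-3,58,34)
river: ρ → (34,10,-27)
ρ-cycle length = 6 (tail of 0 descent steps not counted)

6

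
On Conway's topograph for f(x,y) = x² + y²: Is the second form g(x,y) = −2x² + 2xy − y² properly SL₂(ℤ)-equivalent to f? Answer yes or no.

D₁ = -4, D₂ = -4
f: reduced (well bottom): (1,0,1) with a≤c, −a<b≤a
g is negative-definite; reduce −g:
−g: translate: b→2 (≡-2 mod 4), so (2,-2,1)→(2,2,1)
−g: flip: (2,2,1)→(1,-2,2)
−g: translate: b→0 (≡-2 mod 2), so (1,-2,2)→(1,0,1)
−g: reduced (well bottom): (1,0,1) with a≤c, −a<b≤a
flip sign back: reduced form of g is (-1,0,-1)
reduced forms (1, 0, 1) vs (-1, 0, -1) ⇒ inequivalent

no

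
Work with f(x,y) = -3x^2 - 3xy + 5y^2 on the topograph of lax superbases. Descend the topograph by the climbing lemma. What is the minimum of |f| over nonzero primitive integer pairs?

descent: ρ → (5,3,-3)  [lands on river]
river: ρ → (-3,3,5)
river: ρ → (5,7,-1)
river: ρ → (-1,7,5)
closes: descent 1, river 4
min |a| on river = 1

1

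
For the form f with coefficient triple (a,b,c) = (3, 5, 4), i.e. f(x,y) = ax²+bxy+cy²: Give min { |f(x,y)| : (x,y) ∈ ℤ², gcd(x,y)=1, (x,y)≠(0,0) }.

translate: b→-1 (≡5 mod 6), so (3,5,4)→(3,-1,2)
flip: (3,-1,2)→(2,1,3)
reduced (well bottom): (2,1,3) with a≤c, −a<b≤a
well minimum = a = 2

2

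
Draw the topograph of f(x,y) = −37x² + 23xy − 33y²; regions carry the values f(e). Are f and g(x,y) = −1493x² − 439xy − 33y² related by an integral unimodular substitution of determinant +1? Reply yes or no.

D₁ = -4355, D₂ = -4355
f is negative-definite; reduce −f:
−f: flip: (37,-23,33)→(33,23,37)
−f: reduced (well bottom): (33,23,37) with a≤c, −a<b≤a
flip sign back: reduced form of f is (-33,-23,-37)
g is negative-definite; reduce −g:
−g: flip: (1493,439,33)→(33,-439,1493)
−g: translate: b→23 (≡-439 mod 66), so (33,-439,1493)→(33,23,37)
−g: reduced (well bottom): (33,23,37) with a≤c, −a<b≤a
flip sign back: reduced form of g is (-33,-23,-37)
reduced forms (-33, -23, -37) vs (-33, -23, -37) ⇒ equivalent

yes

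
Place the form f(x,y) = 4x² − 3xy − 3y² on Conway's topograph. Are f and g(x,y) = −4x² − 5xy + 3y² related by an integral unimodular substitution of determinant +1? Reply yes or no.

D₁ = 57, D₂ = 73
discriminants differ ⇒ not SL₂(ℤ)-equivalent

no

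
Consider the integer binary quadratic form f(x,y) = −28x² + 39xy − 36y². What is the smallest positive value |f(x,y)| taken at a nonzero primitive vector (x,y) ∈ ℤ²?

translate: b→17 (≡-39 mod 56), so (28,-39,36)→(28,17,25)
flip: (28,17,25)→(25,-17,28)
reduced (well bottom): (25,-17,28) with a≤c, −a<b≤a
well minimum |f| = |-25| = 25 (negative-definite)

25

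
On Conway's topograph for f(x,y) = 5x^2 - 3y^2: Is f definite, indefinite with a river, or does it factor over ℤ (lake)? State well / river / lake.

D = b²−4ac = 0² − 4·5·(-3) = 60
D > 0 non-square ⇒ indefinite ⇒ periodic river

river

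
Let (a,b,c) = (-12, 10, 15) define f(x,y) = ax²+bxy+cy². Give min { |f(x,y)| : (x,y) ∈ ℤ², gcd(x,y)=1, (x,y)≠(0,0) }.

river: ρ → (15,20,-7)
river: ρ → (-7,22,12)
river: ρ → (12,26,-3)
river: ρ → (-3,28,3)
river: ρ → (3,26,-12)
river: ρ → (-12,22,7)
river: ρ → (7,20,-15)
river: ρ → (-15,10,12)
river: ρ → (12,14,-13)
river: ρ → (-13,12,13)
river: ρ → (13,14,-12)
river: ρ → (-12,10,15)
closes: descent 0, river 12
min |a| on river = 3

3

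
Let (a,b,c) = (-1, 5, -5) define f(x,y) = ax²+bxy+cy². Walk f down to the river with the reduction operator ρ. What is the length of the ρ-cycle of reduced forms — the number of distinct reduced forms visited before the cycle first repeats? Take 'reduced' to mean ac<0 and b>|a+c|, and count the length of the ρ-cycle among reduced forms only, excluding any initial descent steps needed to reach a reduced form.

D = 5, ⌊√D⌋ = 2
descent: ρ → (-5,5,-1)
descent: ρ → (-1,1,1)  [lands on river]
river: ρ → (1,1,-1)
ρ-cycle length = 2 (tail of 2 descent steps not counted)

2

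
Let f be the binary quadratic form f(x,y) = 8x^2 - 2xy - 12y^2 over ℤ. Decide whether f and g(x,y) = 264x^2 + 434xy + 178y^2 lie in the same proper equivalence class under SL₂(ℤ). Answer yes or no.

D₁ = 388, D₂ = 388
river cycle of f (length 18): (8, 14, -6), (-6, 10, 12), (12, 14, -4), (-4, 18, 4), (4, 14, -12), (-12, 10, 6), (6, 14, -8), (-8, 18, 2), (2, 18, -8), (-8, 14, 6), … (8 more)
river cycle of g (length 18): (8, 14, -6), (-6, 10, 12), (12, 14, -4), (-4, 18, 4), (4, 14, -12), (-12, 10, 6), (6, 14, -8), (-8, 18, 2), (2, 18, -8), (-8, 14, 6), … (8 more)
cycles coincide ⇒ equivalent

yes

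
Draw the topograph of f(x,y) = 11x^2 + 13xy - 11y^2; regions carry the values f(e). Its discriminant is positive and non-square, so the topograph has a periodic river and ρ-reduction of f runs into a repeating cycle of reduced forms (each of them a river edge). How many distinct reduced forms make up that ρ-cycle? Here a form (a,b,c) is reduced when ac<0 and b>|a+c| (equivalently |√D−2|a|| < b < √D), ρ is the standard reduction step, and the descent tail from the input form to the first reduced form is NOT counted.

D = 653, ⌊√D⌋ = 25
river: ρ → (-11,9,13)
river: ρ → (13,17,-7)
river: ρ → (-7,25,1)
river: ρ → (1,25,-7)
river: ρ → (-7,17,13)
river: ρ → (13,9,-11)
river: ρ → (-11,13,11)
river: ρ → (11,9,-13)
river: ρ → (-13,17,7)
river: ρ → (7,25,-1)
river: ρ → (-1,25,7)
river: ρ → (7,17,-13)
river: ρ → (-13,9,11)
river: ρ → (11,13,-11)
ρ-cycle length = 14 (tail of 0 descent steps not counted)

14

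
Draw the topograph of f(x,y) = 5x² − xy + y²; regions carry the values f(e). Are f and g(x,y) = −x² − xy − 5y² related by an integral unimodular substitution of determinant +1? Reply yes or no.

D₁ = -19, D₂ = -19
f: flip: (5,-1,1)→(1,1,5)
f: reduced (well bottom): (1,1,5) with a≤c, −a<b≤a
g is negative-definite; reduce −g:
−g: reduced (well bottom): (1,1,5) with a≤c, −a<b≤a
flip sign back: reduced form of g is (-1,-1,-5)
reduced forms (1, 1, 5) vs (-1, -1, -5) ⇒ inequivalent

no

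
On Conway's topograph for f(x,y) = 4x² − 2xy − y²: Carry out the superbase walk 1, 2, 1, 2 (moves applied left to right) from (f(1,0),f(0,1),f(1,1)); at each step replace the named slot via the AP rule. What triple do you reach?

start (4,-1,1) = (f(1,0),f(0,1),f(1,1))
replace slot 1: 2·((-1)+1) − 4 = -4 → (-4,-1,1)
replace slot 2: 2·((-4)+1) − (-1) = -5 → (-4,-5,1)
replace slot 1: 2·((-5)+1) − (-4) = -4 → (-4,-5,1)
replace slot 2: 2·((-4)+1) − (-5) = -1 → (-4,-1,1)

-4,-1,1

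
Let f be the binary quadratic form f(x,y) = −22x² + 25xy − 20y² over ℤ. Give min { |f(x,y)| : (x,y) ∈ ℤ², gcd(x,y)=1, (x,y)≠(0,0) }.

translate: b→19 (≡-25 mod 44), so (22,-25,20)→(22,19,17)
flip: (22,19,17)→(17,-19,22)
translate: b→15 (≡-19 mod 34), so (17,-19,22)→(17,15,20)
reduced (well bottom): (17,15,20) with a≤c, −a<b≤a
well minimum |f| = |-17| = 17 (negative-definite)

17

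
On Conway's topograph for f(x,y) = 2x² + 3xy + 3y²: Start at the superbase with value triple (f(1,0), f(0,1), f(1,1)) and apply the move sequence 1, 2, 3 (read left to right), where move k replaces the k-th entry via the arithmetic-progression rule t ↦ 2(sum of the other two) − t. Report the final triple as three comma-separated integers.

start (2,3,8) = (f(1,0),f(0,1),f(1,1))
replace slot 1: 2·(3+8) − 2 = 20 → (20,3,8)
replace slot 2: 2·(20+8) − 3 = 53 → (20,53,8)
replace slot 3: 2·(20+53) − 8 = 138 → (20,53,138)

20,53,138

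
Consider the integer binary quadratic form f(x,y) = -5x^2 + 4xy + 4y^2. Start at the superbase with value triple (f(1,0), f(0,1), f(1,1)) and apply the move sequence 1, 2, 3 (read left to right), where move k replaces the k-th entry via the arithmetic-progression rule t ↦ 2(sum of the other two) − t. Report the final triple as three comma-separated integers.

start (-5,4,3) = (f(1,0),f(0,1),f(1,1))
replace slot 1: 2·(4+3) − (-5) = 19 → (19,4,3)
replace slot 2: 2·(19+3) − 4 = 40 → (19,40,3)
replace slot 3: 2·(19+40) − 3 = 115 → (19,40,115)

19,40,115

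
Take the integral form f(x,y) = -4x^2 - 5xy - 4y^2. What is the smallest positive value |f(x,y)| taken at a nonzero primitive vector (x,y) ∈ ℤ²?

translate: b→-3 (≡5 mod 8), so (4,5,4)→(4,-3,3)
flip: (4,-3,3)→(3,3,4)
reduced (well bottom): (3,3,4) with a≤c, −a<b≤a
well minimum |f| = |-3| = 3 (negative-definite)

3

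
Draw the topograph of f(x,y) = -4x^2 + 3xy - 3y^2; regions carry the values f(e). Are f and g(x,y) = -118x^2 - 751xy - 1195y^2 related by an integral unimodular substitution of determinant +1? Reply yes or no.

D₁ = -39, D₂ = -39
f is negative-definite; reduce −f:
−f: flip: (4,-3,3)→(3,3,4)
−f: reduced (well bottom): (3,3,4) with a≤c, −a<b≤a
flip sign back: reduced form of f is (-3,-3,-4)
g is negative-definite; reduce −g:
−g: translate: b→43 (≡751 mod 236), so (118,751,1195)→(118,43,4)
−g: flip: (118,43,4)→(4,-43,118)
−g: translate: b→-3 (≡-43 mod 8), so (4,-43,118)→(4,-3,3)
−g: flip: (4,-3,3)→(3,3,4)
−g: reduced (well bottom): (3,3,4) with a≤c, −a<b≤a
flip sign back: reduced form of g is (-3,-3,-4)
reduced forms (-3, -3, -4) vs (-3, -3, -4) ⇒ equivalent

yes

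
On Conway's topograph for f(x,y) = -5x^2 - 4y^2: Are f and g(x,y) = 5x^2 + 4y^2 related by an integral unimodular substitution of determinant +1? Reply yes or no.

D₁ = -80, D₂ = -80
f is negative-definite; reduce −f:
−f: flip: (5,0,4)→(4,0,5)
−f: reduced (well bottom): (4,0,5) with a≤c, −a<b≤a
flip sign back: reduced form of f is (-4,0,-5)
g: flip: (5,0,4)→(4,0,5)
g: reduced (well bottom): (4,0,5) with a≤c, −a<b≤a
reduced forms (-4, 0, -5) vs (4, 0, 5) ⇒ inequivalent

no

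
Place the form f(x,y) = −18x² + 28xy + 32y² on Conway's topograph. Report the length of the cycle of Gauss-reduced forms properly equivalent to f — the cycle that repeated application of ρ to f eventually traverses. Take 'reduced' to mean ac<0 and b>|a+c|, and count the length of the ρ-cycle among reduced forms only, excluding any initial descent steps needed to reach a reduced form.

D = 3088, ⌊√D⌋ = 55
river: ρ → (32,36,-14)
river: ρ → (-14,48,14)
river: ρ → (14,36,-32)
river: ρ → (-32,28,18)
river: ρ → (18,44,-16)
river: ρ → (-16,52,6)
river: ρ → (6,44,-48)
river: ρ → (-48,52,2)
river: ρ → (2,52,-48)
river: ρ → (-48,44,6)
river: ρ → (6,52,-16)
river: ρ → (-16,44,18)
river: ρ → (18,28,-32)
river: ρ → (-32,36,14)
river: ρ → (14,48,-14)
river: ρ → (-14,36,32)
river: ρ → (32,28,-18)
river: ρ → (-18,44,16)
river: ρ → (16,52,-6)
river: ρ → (-6,44,48)
river: ρ → (48,52,-2)
river: ρ → (-2,52,48)
river: ρ → (48,44,-6)
river: ρ → (-6,52,16)
river: ρ → (16,44,-18)
river: ρ → (-18,28,32)
ρ-cycle length = 26 (tail of 0 descent steps not counted)

26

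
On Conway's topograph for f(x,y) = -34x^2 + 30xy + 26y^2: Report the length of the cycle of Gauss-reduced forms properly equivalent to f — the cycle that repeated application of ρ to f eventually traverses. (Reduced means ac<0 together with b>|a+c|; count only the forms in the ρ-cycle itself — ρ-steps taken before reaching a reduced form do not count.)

D = 4436, ⌊√D⌋ = 66
river: ρ → (26,22,-38)
river: ρ → (-38,54,10)
river: ρ → (10,66,-2)
river: ρ → (-2,66,10)
river: ρ → (10,54,-38)
river: ρ → (-38,22,26)
river: ρ → (26,30,-34)
river: ρ → (-34,38,22)
river: ρ → (22,50,-22)
river: ρ → (-22,38,34)
river: ρ → (34,30,-26)
river: ρ → (-26,22,38)
river: ρ → (38,54,-10)
river: ρ → (-10,66,2)
river: ρ → (2,66,-10)
river: ρ → (-10,54,38)
river: ρ → (38,22,-26)
river: ρ → (-26,30,34)
river: ρ → (34,38,-22)
river: ρ → (-22,50,22)
river: ρ → (22,38,-34)
river: ρ → (-34,30,26)
ρ-cycle length = 22 (tail of 0 descent steps not counted)

22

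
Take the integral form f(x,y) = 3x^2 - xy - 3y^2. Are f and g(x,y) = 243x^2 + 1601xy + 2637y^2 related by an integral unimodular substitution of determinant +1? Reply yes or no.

D₁ = 37, D₂ = 37
river cycle of f (length 6): (-3, 1, 3), (3, 5, -1), (-1, 5, 3), (3, 1, -3), (-3, 5, 1), (1, 5, -3)
river cycle of g (length 6): (3, 5, -1), (-1, 5, 3), (3, 1, -3), (-3, 5, 1), (1, 5, -3), (-3, 1, 3)
cycles coincide ⇒ equivalent

yes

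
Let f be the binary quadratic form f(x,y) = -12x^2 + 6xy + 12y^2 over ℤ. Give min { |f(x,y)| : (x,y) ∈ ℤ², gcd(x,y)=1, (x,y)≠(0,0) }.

river: ρ → (12,18,-6)
river: ρ → (-6,18,12)
river: ρ → (12,6,-12)
river: ρ → (-12,18,6)
river: ρ → (6,18,-12)
river: ρ → (-12,6,12)
closes: descent 0, river 6
min |a| on river = 6

6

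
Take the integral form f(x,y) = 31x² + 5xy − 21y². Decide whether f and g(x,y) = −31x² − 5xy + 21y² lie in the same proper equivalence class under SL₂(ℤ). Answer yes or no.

D₁ = 2629, D₂ = 2629
river cycle of f (length 32): (-21, 37, 15), (15, 23, -35), (-35, 47, 3), (3, 49, -19), (-19, 27, 25), (25, 23, -21), (-21, 19, 27), (27, 35, -13), (-13, 43, 15), (15, 47, -7), … (22 more)
river cycle of g (length 32): (21, 47, -5), (-5, 43, 39), (39, 35, -9), (-9, 37, 35), (35, 33, -11), (-11, 33, 35), (35, 37, -9), (-9, 35, 39), (39, 43, -5), (-5, 47, 21), … (22 more)
cycles differ ⇒ inequivalent

no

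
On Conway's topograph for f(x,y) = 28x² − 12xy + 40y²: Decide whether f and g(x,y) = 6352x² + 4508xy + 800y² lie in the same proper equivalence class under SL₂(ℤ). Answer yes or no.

D₁ = -4336, D₂ = -4336
f: reduced (well bottom): (28,-12,40) with a≤c, −a<b≤a
g: flip: (6352,4508,800)→(800,-4508,6352)
g: translate: b→292 (≡-4508 mod 1600), so (800,-4508,6352)→(800,292,28)
g: flip: (800,292,28)→(28,-292,800)
g: translate: b→-12 (≡-292 mod 56), so (28,-292,800)→(28,-12,40)
g: reduced (well bottom): (28,-12,40) with a≤c, −a<b≤a
reduced forms (28, -12, 40) vs (28, -12, 40) ⇒ equivalent

yes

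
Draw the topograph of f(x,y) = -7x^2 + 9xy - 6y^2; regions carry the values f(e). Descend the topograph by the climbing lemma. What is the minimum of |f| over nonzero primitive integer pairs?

translate: b→5 (≡-9 mod 14), so (7,-9,6)→(7,5,4)
flip: (7,5,4)→(4,-5,7)
translate: b→3 (≡-5 mod 8), so (4,-5,7)→(4,3,6)
reduced (well bottom): (4,3,6) with a≤c, −a<b≤a
well minimum |f| = |-4| = 4 (negative-definite)

4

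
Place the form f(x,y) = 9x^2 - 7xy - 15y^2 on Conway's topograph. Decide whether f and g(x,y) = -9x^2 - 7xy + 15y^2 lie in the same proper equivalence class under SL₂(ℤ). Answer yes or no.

D₁ = 589, D₂ = 589
river cycle of f (length 16): (-15, 7, 9), (9, 11, -13), (-13, 15, 7), (7, 13, -15), (-15, 17, 5), (5, 23, -3), (-3, 19, 19), (19, 19, -3), (-3, 23, 5), (5, 17, -15), … (6 more)
river cycle of g (length 16): (15, 7, -9), (-9, 11, 13), (13, 15, -7), (-7, 13, 15), (15, 17, -5), (-5, 23, 3), (3, 19, -19), (-19, 19, 3), (3, 23, -5), (-5, 17, 15), … (6 more)
cycles differ ⇒ inequivalent

no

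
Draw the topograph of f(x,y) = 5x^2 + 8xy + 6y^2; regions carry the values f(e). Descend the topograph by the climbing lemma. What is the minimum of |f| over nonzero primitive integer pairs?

translate: b→-2 (≡8 mod 10), so (5,8,6)→(5,-2,3)
flip: (5,-2,3)→(3,2,5)
reduced (well bottom): (3,2,5) with a≤c, −a<b≤a
well minimum = a = 3

3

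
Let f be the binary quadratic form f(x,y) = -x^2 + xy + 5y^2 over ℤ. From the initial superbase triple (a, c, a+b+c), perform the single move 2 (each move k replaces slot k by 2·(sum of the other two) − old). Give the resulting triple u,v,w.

start (-1,5,5) = (f(1,0),f(0,1),f(1,1))
replace slot 2: 2·((-1)+5) − 5 = 3 → (-1,3,5)

-1,3,5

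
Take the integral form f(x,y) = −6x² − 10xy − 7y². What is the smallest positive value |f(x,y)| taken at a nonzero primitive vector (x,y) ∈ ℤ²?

translate: b→-2 (≡10 mod 12), so (6,10,7)→(6,-2,3)
flip: (6,-2,3)→(3,2,6)
reduced (well bottom): (3,2,6) with a≤c, −a<b≤a
well minimum |f| = |-3| = 3 (negative-definite)

3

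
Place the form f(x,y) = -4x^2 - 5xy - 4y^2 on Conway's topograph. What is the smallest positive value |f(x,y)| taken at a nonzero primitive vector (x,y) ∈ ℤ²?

translate: b→-3 (≡5 mod 8), so (4,5,4)→(4,-3,3)
flip: (4,-3,3)→(3,3,4)
reduced (well bottom): (3,3,4) with a≤c, −a<b≤a
well minimum |f| = |-3| = 3 (negative-definite)

3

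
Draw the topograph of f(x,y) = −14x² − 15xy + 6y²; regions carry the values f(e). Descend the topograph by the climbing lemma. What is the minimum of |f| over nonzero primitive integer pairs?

descent: ρ → (6,15,-14)  [lands on river]
river: ρ → (-14,13,7)
river: ρ → (7,15,-12)
river: ρ → (-12,9,10)
river: ρ → (10,11,-11)
river: ρ → (-11,11,10)
river: ρ → (10,9,-12)
river: ρ → (-12,15,7)
river: ρ → (7,13,-14)
river: ρ → (-14,15,6)
river: ρ → (6,21,-5)
river: ρ → (-5,19,10)
river: ρ → (10,21,-3)
river: ρ → (-3,21,10)
river: ρ → (10,19,-5)
river: ρ → (-5,21,6)
closes: descent 1, river 16
min |a| on river = 3

3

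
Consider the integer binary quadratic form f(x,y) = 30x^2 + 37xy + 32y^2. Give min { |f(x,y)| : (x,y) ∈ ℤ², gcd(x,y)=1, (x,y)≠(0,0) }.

translate: b→-23 (≡37 mod 60), so (30,37,32)→(30,-23,25)
flip: (30,-23,25)→(25,23,30)
reduced (well bottom): (25,23,30) with a≤c, −a<b≤a
well minimum = a = 25

25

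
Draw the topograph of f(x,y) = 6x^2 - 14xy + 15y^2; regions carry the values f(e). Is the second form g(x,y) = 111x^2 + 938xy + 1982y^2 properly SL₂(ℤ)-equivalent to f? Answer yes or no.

D₁ = -164, D₂ = -164
f: translate: b→-2 (≡-14 mod 12), so (6,-14,15)→(6,-2,7)
f: reduced (well bottom): (6,-2,7) with a≤c, −a<b≤a
g: translate: b→50 (≡938 mod 222), so (111,938,1982)→(111,50,6)
g: flip: (111,50,6)→(6,-50,111)
g: translate: b→-2 (≡-50 mod 12), so (6,-50,111)→(6,-2,7)
g: reduced (well bottom): (6,-2,7) with a≤c, −a<b≤a
reduced forms (6, -2, 7) vs (6, -2, 7) ⇒ equivalent

yes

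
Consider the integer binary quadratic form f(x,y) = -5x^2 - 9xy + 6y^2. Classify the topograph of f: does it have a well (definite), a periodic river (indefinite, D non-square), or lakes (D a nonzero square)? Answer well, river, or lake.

D = b²−4ac = (-9)² − 4·(-5)·6 = 201
D > 0 non-square ⇒ indefinite ⇒ periodic river

river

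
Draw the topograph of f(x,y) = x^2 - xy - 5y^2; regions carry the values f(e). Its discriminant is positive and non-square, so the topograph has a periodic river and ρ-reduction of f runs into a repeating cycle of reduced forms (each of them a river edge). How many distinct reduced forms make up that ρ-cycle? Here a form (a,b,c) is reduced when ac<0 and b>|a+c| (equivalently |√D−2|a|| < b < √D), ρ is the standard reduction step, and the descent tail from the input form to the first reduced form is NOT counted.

D = 21, ⌊√D⌋ = 4
descent: ρ → (-5,1,1)
descent: ρ → (1,3,-3)  [lands on river]
river: ρ → (-3,3,1)
ρ-cycle length = 2 (tail of 2 descent steps not counted)

2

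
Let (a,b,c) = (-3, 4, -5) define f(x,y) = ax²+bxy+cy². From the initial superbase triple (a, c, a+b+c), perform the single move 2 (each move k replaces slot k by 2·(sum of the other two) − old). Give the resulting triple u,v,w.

start (-3,-5,-4) = (f(1,0),f(0,1),f(1,1))
replace slot 2: 2·((-3)+(-4)) − (-5) = -9 → (-3,-9,-4)

-3,-9,-4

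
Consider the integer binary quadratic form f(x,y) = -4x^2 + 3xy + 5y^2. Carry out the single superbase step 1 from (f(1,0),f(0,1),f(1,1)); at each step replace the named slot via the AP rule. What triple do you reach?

start (-4,5,4) = (f(1,0),f(0,1),f(1,1))
replace slot 1: 2·(5+4) − (-4) = 22 → (22,5,4)

22,5,4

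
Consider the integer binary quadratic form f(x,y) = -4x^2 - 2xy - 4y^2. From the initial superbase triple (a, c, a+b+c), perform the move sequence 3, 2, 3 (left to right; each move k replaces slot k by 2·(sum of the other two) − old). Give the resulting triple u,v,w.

start (-4,-4,-10) = (f(1,0),f(0,1),f(1,1))
replace slot 3: 2·((-4)+(-4)) − (-10) = -6 → (-4,-4,-6)
replace slot 2: 2·((-4)+(-6)) − (-4) = -16 → (-4,-16,-6)
replace slot 3: 2·((-4)+(-16)) − (-6) = -34 → (-4,-16,-34)

-4,-16,-34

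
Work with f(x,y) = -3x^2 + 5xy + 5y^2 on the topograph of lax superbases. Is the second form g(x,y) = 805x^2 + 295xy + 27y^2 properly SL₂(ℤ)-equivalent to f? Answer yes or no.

D₁ = 85, D₂ = 85
river cycle of f (length 6): (5, 5, -3), (-3, 7, 3), (3, 5, -5), (-5, 5, 3), (3, 7, -3), (-3, 5, 5)
river cycle of g (length 6): (5, 5, -3), (-3, 7, 3), (3, 5, -5), (-5, 5, 3), (3, 7, -3), (-3, 5, 5)
cycles coincide ⇒ equivalent

yes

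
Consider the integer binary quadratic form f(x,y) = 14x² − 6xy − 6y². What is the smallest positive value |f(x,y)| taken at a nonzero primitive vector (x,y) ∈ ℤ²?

descent: ρ → (-6,18,2)  [lands on river]
river: ρ → (2,18,-6)
closes: descent 1, river 2
min |a| on river = 2

2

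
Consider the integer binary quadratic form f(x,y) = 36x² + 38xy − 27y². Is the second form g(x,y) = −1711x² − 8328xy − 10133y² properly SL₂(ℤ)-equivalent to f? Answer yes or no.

D₁ = 5332, D₂ = 5332
river cycle of f (length 28): (-27, 70, 4), (4, 66, -61), (-61, 56, 9), (9, 70, -12), (-12, 50, 59), (59, 68, -3), (-3, 70, 36), (36, 2, -37), (-37, 72, 1), (1, 72, -37), … (18 more)
river cycle of g (length 28): (-27, 70, 4), (4, 66, -61), (-61, 56, 9), (9, 70, -12), (-12, 50, 59), (59, 68, -3), (-3, 70, 36), (36, 2, -37), (-37, 72, 1), (1, 72, -37), … (18 more)
cycles coincide ⇒ equivalent

yes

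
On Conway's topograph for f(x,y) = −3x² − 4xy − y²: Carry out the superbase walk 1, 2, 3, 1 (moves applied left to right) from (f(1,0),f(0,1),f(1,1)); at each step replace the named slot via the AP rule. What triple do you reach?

start (-3,-1,-8) = (f(1,0),f(0,1),f(1,1))
replace slot 1: 2·((-1)+(-8)) − (-3) = -15 → (-15,-1,-8)
replace slot 2: 2·((-15)+(-8)) − (-1) = -45 → (-15,-45,-8)
replace slot 3: 2·((-15)+(-45)) − (-8) = -112 → (-15,-45,-112)
replace slot 1: 2·((-45)+(-112)) − (-15) = -299 → (-299,-45,-112)

-299,-45,-112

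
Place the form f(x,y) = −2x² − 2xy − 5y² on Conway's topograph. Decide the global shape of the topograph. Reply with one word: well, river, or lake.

D = b²−4ac = (-2)² − 4·(-2)·(-5) = -36
D < 0 ⇒ definite ⇒ every region one sign ⇒ single well

well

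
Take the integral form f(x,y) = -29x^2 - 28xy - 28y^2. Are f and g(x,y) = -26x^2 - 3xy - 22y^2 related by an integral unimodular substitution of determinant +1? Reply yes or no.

D₁ = -2464, D₂ = -2279
discriminants differ ⇒ not SL₂(ℤ)-equivalent

no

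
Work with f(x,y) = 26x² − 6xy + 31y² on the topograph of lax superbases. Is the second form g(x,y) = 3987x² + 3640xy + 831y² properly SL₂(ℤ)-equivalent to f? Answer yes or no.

D₁ = -3188, D₂ = -3188
f: reduced (well bottom): (26,-6,31) with a≤c, −a<b≤a
g: flip: (3987,3640,831)→(831,-3640,3987)
g: translate: b→-316 (≡-3640 mod 1662), so (831,-3640,3987)→(831,-316,31)
g: flip: (831,-316,31)→(31,316,831)
g: translate: b→6 (≡316 mod 62), so (31,316,831)→(31,6,26)
g: flip: (31,6,26)→(26,-6,31)
g: reduced (well bottom): (26,-6,31) with a≤c, −a<b≤a
reduced forms (26, -6, 31) vs (26, -6, 31) ⇒ equivalent

yes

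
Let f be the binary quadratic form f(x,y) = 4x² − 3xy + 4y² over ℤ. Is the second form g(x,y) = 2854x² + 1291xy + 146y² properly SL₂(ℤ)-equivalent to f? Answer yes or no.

D₁ = -55, D₂ = -55
f: flip: (4,-3,4)→(4,3,4)
f: reduced (well bottom): (4,3,4) with a≤c, −a<b≤a
g: flip: (2854,1291,146)→(146,-1291,2854)
g: translate: b→-123 (≡-1291 mod 292), so (146,-1291,2854)→(146,-123,26)
g: flip: (146,-123,26)→(26,123,146)
g: translate: b→19 (≡123 mod 52), so (26,123,146)→(26,19,4)
g: flip: (26,19,4)→(4,-19,26)
g: translate: b→-3 (≡-19 mod 8), so (4,-19,26)→(4,-3,4)
g: flip: (4,-3,4)→(4,3,4)
g: reduced (well bottom): (4,3,4) with a≤c, −a<b≤a
reduced forms (4, 3, 4) vs (4, 3, 4) ⇒ equivalent

yes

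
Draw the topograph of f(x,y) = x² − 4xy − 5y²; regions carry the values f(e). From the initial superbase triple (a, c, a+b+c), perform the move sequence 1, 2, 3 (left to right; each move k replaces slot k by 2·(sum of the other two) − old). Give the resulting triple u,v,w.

start (1,-5,-8) = (f(1,0),f(0,1),f(1,1))
replace slot 1: 2·((-5)+(-8)) − 1 = -27 → (-27,-5,-8)
replace slot 2: 2·((-27)+(-8)) − (-5) = -65 → (-27,-65,-8)
replace slot 3: 2·((-27)+(-65)) − (-8) = -176 → (-27,-65,-176)

-27,-65,-176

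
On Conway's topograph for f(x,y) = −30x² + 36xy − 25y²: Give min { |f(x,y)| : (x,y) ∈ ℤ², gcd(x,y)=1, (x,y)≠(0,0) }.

translate: b→24 (≡-36 mod 60), so (30,-36,25)→(30,24,19)
flip: (30,24,19)→(19,-24,30)
translate: b→14 (≡-24 mod 38), so (19,-24,30)→(19,14,25)
reduced (well bottom): (19,14,25) with a≤c, −a<b≤a
well minimum |f| = |-19| = 19 (negative-definite)

19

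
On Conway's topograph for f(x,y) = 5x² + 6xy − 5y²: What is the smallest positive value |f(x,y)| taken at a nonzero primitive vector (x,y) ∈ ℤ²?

river: ρ → (-5,4,6)
river: ρ → (6,8,-3)
river: ρ → (-3,10,3)
river: ρ → (3,8,-6)
river: ρ → (-6,4,5)
river: ρ → (5,6,-5)
closes: descent 0, river 6
min |a| on river = 3

3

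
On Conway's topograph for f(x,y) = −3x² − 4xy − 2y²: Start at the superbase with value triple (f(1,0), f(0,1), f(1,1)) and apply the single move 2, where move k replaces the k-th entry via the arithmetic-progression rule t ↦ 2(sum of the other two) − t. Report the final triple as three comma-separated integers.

start (-3,-2,-9) = (f(1,0),f(0,1),f(1,1))
replace slot 2: 2·((-3)+(-9)) − (-2) = -22 → (-3,-22,-9)

-3,-22,-9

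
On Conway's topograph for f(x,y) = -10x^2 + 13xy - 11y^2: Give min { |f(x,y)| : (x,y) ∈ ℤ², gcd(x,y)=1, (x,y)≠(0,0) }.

translate: b→7 (≡-13 mod 20), so (10,-13,11)→(10,7,8)
flip: (10,7,8)→(8,-7,10)
reduced (well bottom): (8,-7,10) with a≤c, −a<b≤a
well minimum |f| = |-8| = 8 (negative-definite)

8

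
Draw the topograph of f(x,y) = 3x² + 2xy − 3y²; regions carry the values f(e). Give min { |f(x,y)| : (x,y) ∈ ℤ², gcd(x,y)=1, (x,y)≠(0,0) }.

river: ρ → (-3,4,2)
river: ρ → (2,4,-3)
river: ρ → (-3,2,3)
river: ρ → (3,4,-2)
river: ρ → (-2,4,3)
river: ρ → (3,2,-3)
closes: descent 0, river 6
min |a| on river = 2

2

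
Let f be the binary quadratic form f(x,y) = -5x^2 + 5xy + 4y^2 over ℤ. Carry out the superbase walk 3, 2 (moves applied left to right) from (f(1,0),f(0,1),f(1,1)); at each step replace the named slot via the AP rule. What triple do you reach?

start (-5,4,4) = (f(1,0),f(0,1),f(1,1))
replace slot 3: 2·((-5)+4) − 4 = -6 → (-5,4,-6)
replace slot 2: 2·((-5)+(-6)) − 4 = -26 → (-5,-26,-6)

-5,-26,-6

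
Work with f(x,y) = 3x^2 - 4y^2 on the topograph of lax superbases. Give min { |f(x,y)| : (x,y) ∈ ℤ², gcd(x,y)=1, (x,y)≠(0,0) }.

descent: ρ → (-4,0,3)
descent: ρ → (3,6,-1)  [lands on river]
river: ρ → (-1,6,3)
closes: descent 2, river 2
min |a| on river = 1

1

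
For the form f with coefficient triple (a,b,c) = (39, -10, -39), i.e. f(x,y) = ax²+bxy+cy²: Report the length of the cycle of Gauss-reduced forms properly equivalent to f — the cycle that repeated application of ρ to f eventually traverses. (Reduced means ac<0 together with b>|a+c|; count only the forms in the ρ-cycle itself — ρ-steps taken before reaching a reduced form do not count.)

D = 6184, ⌊√D⌋ = 78
descent: ρ → (-39,10,39)  [lands on river]
river: ρ → (39,68,-10)
river: ρ → (-10,72,25)
river: ρ → (25,78,-1)
river: ρ → (-1,78,25)
river: ρ → (25,72,-10)
river: ρ → (-10,68,39)
river: ρ → (39,10,-39)
river: ρ → (-39,68,10)
river: ρ → (10,72,-25)
river: ρ → (-25,78,1)
river: ρ → (1,78,-25)
river: ρ → (-25,72,10)
river: ρ → (10,68,-39)
ρ-cycle length = 14 (tail of 1 descent step not counted)

14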